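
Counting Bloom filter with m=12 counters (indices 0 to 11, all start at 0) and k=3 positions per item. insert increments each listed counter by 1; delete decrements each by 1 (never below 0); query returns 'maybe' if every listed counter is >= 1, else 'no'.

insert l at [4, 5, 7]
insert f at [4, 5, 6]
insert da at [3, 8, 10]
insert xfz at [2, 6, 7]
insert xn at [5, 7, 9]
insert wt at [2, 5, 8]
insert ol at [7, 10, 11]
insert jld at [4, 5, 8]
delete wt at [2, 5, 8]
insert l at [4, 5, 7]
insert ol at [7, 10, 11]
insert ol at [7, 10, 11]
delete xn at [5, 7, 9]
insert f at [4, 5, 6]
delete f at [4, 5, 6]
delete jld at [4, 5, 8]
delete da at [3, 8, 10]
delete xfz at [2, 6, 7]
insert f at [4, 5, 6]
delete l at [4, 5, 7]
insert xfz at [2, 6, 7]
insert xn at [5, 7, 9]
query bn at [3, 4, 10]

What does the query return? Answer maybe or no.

Step 1: insert l at [4, 5, 7] -> counters=[0,0,0,0,1,1,0,1,0,0,0,0]
Step 2: insert f at [4, 5, 6] -> counters=[0,0,0,0,2,2,1,1,0,0,0,0]
Step 3: insert da at [3, 8, 10] -> counters=[0,0,0,1,2,2,1,1,1,0,1,0]
Step 4: insert xfz at [2, 6, 7] -> counters=[0,0,1,1,2,2,2,2,1,0,1,0]
Step 5: insert xn at [5, 7, 9] -> counters=[0,0,1,1,2,3,2,3,1,1,1,0]
Step 6: insert wt at [2, 5, 8] -> counters=[0,0,2,1,2,4,2,3,2,1,1,0]
Step 7: insert ol at [7, 10, 11] -> counters=[0,0,2,1,2,4,2,4,2,1,2,1]
Step 8: insert jld at [4, 5, 8] -> counters=[0,0,2,1,3,5,2,4,3,1,2,1]
Step 9: delete wt at [2, 5, 8] -> counters=[0,0,1,1,3,4,2,4,2,1,2,1]
Step 10: insert l at [4, 5, 7] -> counters=[0,0,1,1,4,5,2,5,2,1,2,1]
Step 11: insert ol at [7, 10, 11] -> counters=[0,0,1,1,4,5,2,6,2,1,3,2]
Step 12: insert ol at [7, 10, 11] -> counters=[0,0,1,1,4,5,2,7,2,1,4,3]
Step 13: delete xn at [5, 7, 9] -> counters=[0,0,1,1,4,4,2,6,2,0,4,3]
Step 14: insert f at [4, 5, 6] -> counters=[0,0,1,1,5,5,3,6,2,0,4,3]
Step 15: delete f at [4, 5, 6] -> counters=[0,0,1,1,4,4,2,6,2,0,4,3]
Step 16: delete jld at [4, 5, 8] -> counters=[0,0,1,1,3,3,2,6,1,0,4,3]
Step 17: delete da at [3, 8, 10] -> counters=[0,0,1,0,3,3,2,6,0,0,3,3]
Step 18: delete xfz at [2, 6, 7] -> counters=[0,0,0,0,3,3,1,5,0,0,3,3]
Step 19: insert f at [4, 5, 6] -> counters=[0,0,0,0,4,4,2,5,0,0,3,3]
Step 20: delete l at [4, 5, 7] -> counters=[0,0,0,0,3,3,2,4,0,0,3,3]
Step 21: insert xfz at [2, 6, 7] -> counters=[0,0,1,0,3,3,3,5,0,0,3,3]
Step 22: insert xn at [5, 7, 9] -> counters=[0,0,1,0,3,4,3,6,0,1,3,3]
Query bn: check counters[3]=0 counters[4]=3 counters[10]=3 -> no

Answer: no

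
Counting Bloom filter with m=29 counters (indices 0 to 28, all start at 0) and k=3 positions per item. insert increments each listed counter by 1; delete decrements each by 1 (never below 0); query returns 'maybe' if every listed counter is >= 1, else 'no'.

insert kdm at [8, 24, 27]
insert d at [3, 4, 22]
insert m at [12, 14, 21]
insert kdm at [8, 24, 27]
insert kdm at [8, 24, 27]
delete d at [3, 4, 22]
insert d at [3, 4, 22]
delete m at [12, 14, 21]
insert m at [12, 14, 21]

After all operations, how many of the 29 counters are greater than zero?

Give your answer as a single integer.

Answer: 9

Derivation:
Step 1: insert kdm at [8, 24, 27] -> counters=[0,0,0,0,0,0,0,0,1,0,0,0,0,0,0,0,0,0,0,0,0,0,0,0,1,0,0,1,0]
Step 2: insert d at [3, 4, 22] -> counters=[0,0,0,1,1,0,0,0,1,0,0,0,0,0,0,0,0,0,0,0,0,0,1,0,1,0,0,1,0]
Step 3: insert m at [12, 14, 21] -> counters=[0,0,0,1,1,0,0,0,1,0,0,0,1,0,1,0,0,0,0,0,0,1,1,0,1,0,0,1,0]
Step 4: insert kdm at [8, 24, 27] -> counters=[0,0,0,1,1,0,0,0,2,0,0,0,1,0,1,0,0,0,0,0,0,1,1,0,2,0,0,2,0]
Step 5: insert kdm at [8, 24, 27] -> counters=[0,0,0,1,1,0,0,0,3,0,0,0,1,0,1,0,0,0,0,0,0,1,1,0,3,0,0,3,0]
Step 6: delete d at [3, 4, 22] -> counters=[0,0,0,0,0,0,0,0,3,0,0,0,1,0,1,0,0,0,0,0,0,1,0,0,3,0,0,3,0]
Step 7: insert d at [3, 4, 22] -> counters=[0,0,0,1,1,0,0,0,3,0,0,0,1,0,1,0,0,0,0,0,0,1,1,0,3,0,0,3,0]
Step 8: delete m at [12, 14, 21] -> counters=[0,0,0,1,1,0,0,0,3,0,0,0,0,0,0,0,0,0,0,0,0,0,1,0,3,0,0,3,0]
Step 9: insert m at [12, 14, 21] -> counters=[0,0,0,1,1,0,0,0,3,0,0,0,1,0,1,0,0,0,0,0,0,1,1,0,3,0,0,3,0]
Final counters=[0,0,0,1,1,0,0,0,3,0,0,0,1,0,1,0,0,0,0,0,0,1,1,0,3,0,0,3,0] -> 9 nonzero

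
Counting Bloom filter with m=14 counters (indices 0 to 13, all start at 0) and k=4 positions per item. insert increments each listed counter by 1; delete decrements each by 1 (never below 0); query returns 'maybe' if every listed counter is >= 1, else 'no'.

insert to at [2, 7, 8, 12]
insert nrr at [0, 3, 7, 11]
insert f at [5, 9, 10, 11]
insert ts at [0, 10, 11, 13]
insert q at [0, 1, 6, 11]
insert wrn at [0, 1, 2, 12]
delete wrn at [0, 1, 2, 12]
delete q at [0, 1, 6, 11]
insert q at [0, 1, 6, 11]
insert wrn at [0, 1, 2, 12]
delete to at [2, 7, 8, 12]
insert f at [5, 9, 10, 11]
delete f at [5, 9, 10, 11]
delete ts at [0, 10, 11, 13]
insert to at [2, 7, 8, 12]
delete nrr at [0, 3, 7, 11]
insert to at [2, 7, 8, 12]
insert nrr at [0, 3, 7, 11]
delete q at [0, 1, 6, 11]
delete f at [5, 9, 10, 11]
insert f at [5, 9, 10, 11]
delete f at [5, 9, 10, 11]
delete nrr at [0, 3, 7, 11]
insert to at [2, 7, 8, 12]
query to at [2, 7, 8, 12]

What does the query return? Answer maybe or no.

Step 1: insert to at [2, 7, 8, 12] -> counters=[0,0,1,0,0,0,0,1,1,0,0,0,1,0]
Step 2: insert nrr at [0, 3, 7, 11] -> counters=[1,0,1,1,0,0,0,2,1,0,0,1,1,0]
Step 3: insert f at [5, 9, 10, 11] -> counters=[1,0,1,1,0,1,0,2,1,1,1,2,1,0]
Step 4: insert ts at [0, 10, 11, 13] -> counters=[2,0,1,1,0,1,0,2,1,1,2,3,1,1]
Step 5: insert q at [0, 1, 6, 11] -> counters=[3,1,1,1,0,1,1,2,1,1,2,4,1,1]
Step 6: insert wrn at [0, 1, 2, 12] -> counters=[4,2,2,1,0,1,1,2,1,1,2,4,2,1]
Step 7: delete wrn at [0, 1, 2, 12] -> counters=[3,1,1,1,0,1,1,2,1,1,2,4,1,1]
Step 8: delete q at [0, 1, 6, 11] -> counters=[2,0,1,1,0,1,0,2,1,1,2,3,1,1]
Step 9: insert q at [0, 1, 6, 11] -> counters=[3,1,1,1,0,1,1,2,1,1,2,4,1,1]
Step 10: insert wrn at [0, 1, 2, 12] -> counters=[4,2,2,1,0,1,1,2,1,1,2,4,2,1]
Step 11: delete to at [2, 7, 8, 12] -> counters=[4,2,1,1,0,1,1,1,0,1,2,4,1,1]
Step 12: insert f at [5, 9, 10, 11] -> counters=[4,2,1,1,0,2,1,1,0,2,3,5,1,1]
Step 13: delete f at [5, 9, 10, 11] -> counters=[4,2,1,1,0,1,1,1,0,1,2,4,1,1]
Step 14: delete ts at [0, 10, 11, 13] -> counters=[3,2,1,1,0,1,1,1,0,1,1,3,1,0]
Step 15: insert to at [2, 7, 8, 12] -> counters=[3,2,2,1,0,1,1,2,1,1,1,3,2,0]
Step 16: delete nrr at [0, 3, 7, 11] -> counters=[2,2,2,0,0,1,1,1,1,1,1,2,2,0]
Step 17: insert to at [2, 7, 8, 12] -> counters=[2,2,3,0,0,1,1,2,2,1,1,2,3,0]
Step 18: insert nrr at [0, 3, 7, 11] -> counters=[3,2,3,1,0,1,1,3,2,1,1,3,3,0]
Step 19: delete q at [0, 1, 6, 11] -> counters=[2,1,3,1,0,1,0,3,2,1,1,2,3,0]
Step 20: delete f at [5, 9, 10, 11] -> counters=[2,1,3,1,0,0,0,3,2,0,0,1,3,0]
Step 21: insert f at [5, 9, 10, 11] -> counters=[2,1,3,1,0,1,0,3,2,1,1,2,3,0]
Step 22: delete f at [5, 9, 10, 11] -> counters=[2,1,3,1,0,0,0,3,2,0,0,1,3,0]
Step 23: delete nrr at [0, 3, 7, 11] -> counters=[1,1,3,0,0,0,0,2,2,0,0,0,3,0]
Step 24: insert to at [2, 7, 8, 12] -> counters=[1,1,4,0,0,0,0,3,3,0,0,0,4,0]
Query to: check counters[2]=4 counters[7]=3 counters[8]=3 counters[12]=4 -> maybe

Answer: maybe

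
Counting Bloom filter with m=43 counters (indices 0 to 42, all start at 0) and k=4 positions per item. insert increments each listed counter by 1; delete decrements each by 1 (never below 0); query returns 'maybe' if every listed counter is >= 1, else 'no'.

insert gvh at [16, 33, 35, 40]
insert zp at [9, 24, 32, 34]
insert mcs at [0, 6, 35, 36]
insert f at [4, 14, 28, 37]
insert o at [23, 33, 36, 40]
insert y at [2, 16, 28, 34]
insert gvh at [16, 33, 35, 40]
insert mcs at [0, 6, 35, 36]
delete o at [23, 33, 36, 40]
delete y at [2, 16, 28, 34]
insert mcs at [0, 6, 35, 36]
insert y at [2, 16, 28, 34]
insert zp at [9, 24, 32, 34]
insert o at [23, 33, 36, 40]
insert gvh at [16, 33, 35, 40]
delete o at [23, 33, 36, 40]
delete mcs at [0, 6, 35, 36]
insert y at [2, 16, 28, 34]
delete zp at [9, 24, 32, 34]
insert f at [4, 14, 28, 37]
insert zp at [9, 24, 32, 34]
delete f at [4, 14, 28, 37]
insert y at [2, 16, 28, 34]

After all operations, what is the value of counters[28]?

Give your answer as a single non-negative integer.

Answer: 4

Derivation:
Step 1: insert gvh at [16, 33, 35, 40] -> counters=[0,0,0,0,0,0,0,0,0,0,0,0,0,0,0,0,1,0,0,0,0,0,0,0,0,0,0,0,0,0,0,0,0,1,0,1,0,0,0,0,1,0,0]
Step 2: insert zp at [9, 24, 32, 34] -> counters=[0,0,0,0,0,0,0,0,0,1,0,0,0,0,0,0,1,0,0,0,0,0,0,0,1,0,0,0,0,0,0,0,1,1,1,1,0,0,0,0,1,0,0]
Step 3: insert mcs at [0, 6, 35, 36] -> counters=[1,0,0,0,0,0,1,0,0,1,0,0,0,0,0,0,1,0,0,0,0,0,0,0,1,0,0,0,0,0,0,0,1,1,1,2,1,0,0,0,1,0,0]
Step 4: insert f at [4, 14, 28, 37] -> counters=[1,0,0,0,1,0,1,0,0,1,0,0,0,0,1,0,1,0,0,0,0,0,0,0,1,0,0,0,1,0,0,0,1,1,1,2,1,1,0,0,1,0,0]
Step 5: insert o at [23, 33, 36, 40] -> counters=[1,0,0,0,1,0,1,0,0,1,0,0,0,0,1,0,1,0,0,0,0,0,0,1,1,0,0,0,1,0,0,0,1,2,1,2,2,1,0,0,2,0,0]
Step 6: insert y at [2, 16, 28, 34] -> counters=[1,0,1,0,1,0,1,0,0,1,0,0,0,0,1,0,2,0,0,0,0,0,0,1,1,0,0,0,2,0,0,0,1,2,2,2,2,1,0,0,2,0,0]
Step 7: insert gvh at [16, 33, 35, 40] -> counters=[1,0,1,0,1,0,1,0,0,1,0,0,0,0,1,0,3,0,0,0,0,0,0,1,1,0,0,0,2,0,0,0,1,3,2,3,2,1,0,0,3,0,0]
Step 8: insert mcs at [0, 6, 35, 36] -> counters=[2,0,1,0,1,0,2,0,0,1,0,0,0,0,1,0,3,0,0,0,0,0,0,1,1,0,0,0,2,0,0,0,1,3,2,4,3,1,0,0,3,0,0]
Step 9: delete o at [23, 33, 36, 40] -> counters=[2,0,1,0,1,0,2,0,0,1,0,0,0,0,1,0,3,0,0,0,0,0,0,0,1,0,0,0,2,0,0,0,1,2,2,4,2,1,0,0,2,0,0]
Step 10: delete y at [2, 16, 28, 34] -> counters=[2,0,0,0,1,0,2,0,0,1,0,0,0,0,1,0,2,0,0,0,0,0,0,0,1,0,0,0,1,0,0,0,1,2,1,4,2,1,0,0,2,0,0]
Step 11: insert mcs at [0, 6, 35, 36] -> counters=[3,0,0,0,1,0,3,0,0,1,0,0,0,0,1,0,2,0,0,0,0,0,0,0,1,0,0,0,1,0,0,0,1,2,1,5,3,1,0,0,2,0,0]
Step 12: insert y at [2, 16, 28, 34] -> counters=[3,0,1,0,1,0,3,0,0,1,0,0,0,0,1,0,3,0,0,0,0,0,0,0,1,0,0,0,2,0,0,0,1,2,2,5,3,1,0,0,2,0,0]
Step 13: insert zp at [9, 24, 32, 34] -> counters=[3,0,1,0,1,0,3,0,0,2,0,0,0,0,1,0,3,0,0,0,0,0,0,0,2,0,0,0,2,0,0,0,2,2,3,5,3,1,0,0,2,0,0]
Step 14: insert o at [23, 33, 36, 40] -> counters=[3,0,1,0,1,0,3,0,0,2,0,0,0,0,1,0,3,0,0,0,0,0,0,1,2,0,0,0,2,0,0,0,2,3,3,5,4,1,0,0,3,0,0]
Step 15: insert gvh at [16, 33, 35, 40] -> counters=[3,0,1,0,1,0,3,0,0,2,0,0,0,0,1,0,4,0,0,0,0,0,0,1,2,0,0,0,2,0,0,0,2,4,3,6,4,1,0,0,4,0,0]
Step 16: delete o at [23, 33, 36, 40] -> counters=[3,0,1,0,1,0,3,0,0,2,0,0,0,0,1,0,4,0,0,0,0,0,0,0,2,0,0,0,2,0,0,0,2,3,3,6,3,1,0,0,3,0,0]
Step 17: delete mcs at [0, 6, 35, 36] -> counters=[2,0,1,0,1,0,2,0,0,2,0,0,0,0,1,0,4,0,0,0,0,0,0,0,2,0,0,0,2,0,0,0,2,3,3,5,2,1,0,0,3,0,0]
Step 18: insert y at [2, 16, 28, 34] -> counters=[2,0,2,0,1,0,2,0,0,2,0,0,0,0,1,0,5,0,0,0,0,0,0,0,2,0,0,0,3,0,0,0,2,3,4,5,2,1,0,0,3,0,0]
Step 19: delete zp at [9, 24, 32, 34] -> counters=[2,0,2,0,1,0,2,0,0,1,0,0,0,0,1,0,5,0,0,0,0,0,0,0,1,0,0,0,3,0,0,0,1,3,3,5,2,1,0,0,3,0,0]
Step 20: insert f at [4, 14, 28, 37] -> counters=[2,0,2,0,2,0,2,0,0,1,0,0,0,0,2,0,5,0,0,0,0,0,0,0,1,0,0,0,4,0,0,0,1,3,3,5,2,2,0,0,3,0,0]
Step 21: insert zp at [9, 24, 32, 34] -> counters=[2,0,2,0,2,0,2,0,0,2,0,0,0,0,2,0,5,0,0,0,0,0,0,0,2,0,0,0,4,0,0,0,2,3,4,5,2,2,0,0,3,0,0]
Step 22: delete f at [4, 14, 28, 37] -> counters=[2,0,2,0,1,0,2,0,0,2,0,0,0,0,1,0,5,0,0,0,0,0,0,0,2,0,0,0,3,0,0,0,2,3,4,5,2,1,0,0,3,0,0]
Step 23: insert y at [2, 16, 28, 34] -> counters=[2,0,3,0,1,0,2,0,0,2,0,0,0,0,1,0,6,0,0,0,0,0,0,0,2,0,0,0,4,0,0,0,2,3,5,5,2,1,0,0,3,0,0]
Final counters=[2,0,3,0,1,0,2,0,0,2,0,0,0,0,1,0,6,0,0,0,0,0,0,0,2,0,0,0,4,0,0,0,2,3,5,5,2,1,0,0,3,0,0] -> counters[28]=4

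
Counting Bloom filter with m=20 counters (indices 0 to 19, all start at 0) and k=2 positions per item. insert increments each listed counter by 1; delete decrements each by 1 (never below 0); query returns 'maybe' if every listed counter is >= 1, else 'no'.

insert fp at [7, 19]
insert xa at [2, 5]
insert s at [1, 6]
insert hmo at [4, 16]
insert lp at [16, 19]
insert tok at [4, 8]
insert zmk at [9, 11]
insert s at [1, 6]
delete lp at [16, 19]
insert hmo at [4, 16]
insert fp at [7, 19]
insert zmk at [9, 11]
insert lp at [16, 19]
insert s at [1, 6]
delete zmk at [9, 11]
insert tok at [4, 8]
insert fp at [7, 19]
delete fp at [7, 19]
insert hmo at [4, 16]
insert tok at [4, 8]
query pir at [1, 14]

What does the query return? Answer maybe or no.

Step 1: insert fp at [7, 19] -> counters=[0,0,0,0,0,0,0,1,0,0,0,0,0,0,0,0,0,0,0,1]
Step 2: insert xa at [2, 5] -> counters=[0,0,1,0,0,1,0,1,0,0,0,0,0,0,0,0,0,0,0,1]
Step 3: insert s at [1, 6] -> counters=[0,1,1,0,0,1,1,1,0,0,0,0,0,0,0,0,0,0,0,1]
Step 4: insert hmo at [4, 16] -> counters=[0,1,1,0,1,1,1,1,0,0,0,0,0,0,0,0,1,0,0,1]
Step 5: insert lp at [16, 19] -> counters=[0,1,1,0,1,1,1,1,0,0,0,0,0,0,0,0,2,0,0,2]
Step 6: insert tok at [4, 8] -> counters=[0,1,1,0,2,1,1,1,1,0,0,0,0,0,0,0,2,0,0,2]
Step 7: insert zmk at [9, 11] -> counters=[0,1,1,0,2,1,1,1,1,1,0,1,0,0,0,0,2,0,0,2]
Step 8: insert s at [1, 6] -> counters=[0,2,1,0,2,1,2,1,1,1,0,1,0,0,0,0,2,0,0,2]
Step 9: delete lp at [16, 19] -> counters=[0,2,1,0,2,1,2,1,1,1,0,1,0,0,0,0,1,0,0,1]
Step 10: insert hmo at [4, 16] -> counters=[0,2,1,0,3,1,2,1,1,1,0,1,0,0,0,0,2,0,0,1]
Step 11: insert fp at [7, 19] -> counters=[0,2,1,0,3,1,2,2,1,1,0,1,0,0,0,0,2,0,0,2]
Step 12: insert zmk at [9, 11] -> counters=[0,2,1,0,3,1,2,2,1,2,0,2,0,0,0,0,2,0,0,2]
Step 13: insert lp at [16, 19] -> counters=[0,2,1,0,3,1,2,2,1,2,0,2,0,0,0,0,3,0,0,3]
Step 14: insert s at [1, 6] -> counters=[0,3,1,0,3,1,3,2,1,2,0,2,0,0,0,0,3,0,0,3]
Step 15: delete zmk at [9, 11] -> counters=[0,3,1,0,3,1,3,2,1,1,0,1,0,0,0,0,3,0,0,3]
Step 16: insert tok at [4, 8] -> counters=[0,3,1,0,4,1,3,2,2,1,0,1,0,0,0,0,3,0,0,3]
Step 17: insert fp at [7, 19] -> counters=[0,3,1,0,4,1,3,3,2,1,0,1,0,0,0,0,3,0,0,4]
Step 18: delete fp at [7, 19] -> counters=[0,3,1,0,4,1,3,2,2,1,0,1,0,0,0,0,3,0,0,3]
Step 19: insert hmo at [4, 16] -> counters=[0,3,1,0,5,1,3,2,2,1,0,1,0,0,0,0,4,0,0,3]
Step 20: insert tok at [4, 8] -> counters=[0,3,1,0,6,1,3,2,3,1,0,1,0,0,0,0,4,0,0,3]
Query pir: check counters[1]=3 counters[14]=0 -> no

Answer: no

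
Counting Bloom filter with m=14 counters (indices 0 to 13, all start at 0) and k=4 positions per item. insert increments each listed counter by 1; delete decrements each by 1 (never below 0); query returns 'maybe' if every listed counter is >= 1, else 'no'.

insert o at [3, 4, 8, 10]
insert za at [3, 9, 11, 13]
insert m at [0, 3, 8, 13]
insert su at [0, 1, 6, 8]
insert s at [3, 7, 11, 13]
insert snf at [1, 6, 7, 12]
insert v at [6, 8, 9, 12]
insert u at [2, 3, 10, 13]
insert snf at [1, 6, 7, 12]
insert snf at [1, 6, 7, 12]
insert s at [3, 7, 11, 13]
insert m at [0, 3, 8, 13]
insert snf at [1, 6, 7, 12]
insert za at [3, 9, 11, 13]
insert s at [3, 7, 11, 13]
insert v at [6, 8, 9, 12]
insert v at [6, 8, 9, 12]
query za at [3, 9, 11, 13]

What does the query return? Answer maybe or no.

Answer: maybe

Derivation:
Step 1: insert o at [3, 4, 8, 10] -> counters=[0,0,0,1,1,0,0,0,1,0,1,0,0,0]
Step 2: insert za at [3, 9, 11, 13] -> counters=[0,0,0,2,1,0,0,0,1,1,1,1,0,1]
Step 3: insert m at [0, 3, 8, 13] -> counters=[1,0,0,3,1,0,0,0,2,1,1,1,0,2]
Step 4: insert su at [0, 1, 6, 8] -> counters=[2,1,0,3,1,0,1,0,3,1,1,1,0,2]
Step 5: insert s at [3, 7, 11, 13] -> counters=[2,1,0,4,1,0,1,1,3,1,1,2,0,3]
Step 6: insert snf at [1, 6, 7, 12] -> counters=[2,2,0,4,1,0,2,2,3,1,1,2,1,3]
Step 7: insert v at [6, 8, 9, 12] -> counters=[2,2,0,4,1,0,3,2,4,2,1,2,2,3]
Step 8: insert u at [2, 3, 10, 13] -> counters=[2,2,1,5,1,0,3,2,4,2,2,2,2,4]
Step 9: insert snf at [1, 6, 7, 12] -> counters=[2,3,1,5,1,0,4,3,4,2,2,2,3,4]
Step 10: insert snf at [1, 6, 7, 12] -> counters=[2,4,1,5,1,0,5,4,4,2,2,2,4,4]
Step 11: insert s at [3, 7, 11, 13] -> counters=[2,4,1,6,1,0,5,5,4,2,2,3,4,5]
Step 12: insert m at [0, 3, 8, 13] -> counters=[3,4,1,7,1,0,5,5,5,2,2,3,4,6]
Step 13: insert snf at [1, 6, 7, 12] -> counters=[3,5,1,7,1,0,6,6,5,2,2,3,5,6]
Step 14: insert za at [3, 9, 11, 13] -> counters=[3,5,1,8,1,0,6,6,5,3,2,4,5,7]
Step 15: insert s at [3, 7, 11, 13] -> counters=[3,5,1,9,1,0,6,7,5,3,2,5,5,8]
Step 16: insert v at [6, 8, 9, 12] -> counters=[3,5,1,9,1,0,7,7,6,4,2,5,6,8]
Step 17: insert v at [6, 8, 9, 12] -> counters=[3,5,1,9,1,0,8,7,7,5,2,5,7,8]
Query za: check counters[3]=9 counters[9]=5 counters[11]=5 counters[13]=8 -> maybe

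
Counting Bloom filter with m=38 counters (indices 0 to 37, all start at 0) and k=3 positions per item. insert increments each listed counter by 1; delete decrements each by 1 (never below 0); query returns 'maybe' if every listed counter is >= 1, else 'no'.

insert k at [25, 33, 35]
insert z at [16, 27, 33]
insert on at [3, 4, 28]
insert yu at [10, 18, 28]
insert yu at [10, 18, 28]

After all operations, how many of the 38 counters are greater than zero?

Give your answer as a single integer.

Answer: 10

Derivation:
Step 1: insert k at [25, 33, 35] -> counters=[0,0,0,0,0,0,0,0,0,0,0,0,0,0,0,0,0,0,0,0,0,0,0,0,0,1,0,0,0,0,0,0,0,1,0,1,0,0]
Step 2: insert z at [16, 27, 33] -> counters=[0,0,0,0,0,0,0,0,0,0,0,0,0,0,0,0,1,0,0,0,0,0,0,0,0,1,0,1,0,0,0,0,0,2,0,1,0,0]
Step 3: insert on at [3, 4, 28] -> counters=[0,0,0,1,1,0,0,0,0,0,0,0,0,0,0,0,1,0,0,0,0,0,0,0,0,1,0,1,1,0,0,0,0,2,0,1,0,0]
Step 4: insert yu at [10, 18, 28] -> counters=[0,0,0,1,1,0,0,0,0,0,1,0,0,0,0,0,1,0,1,0,0,0,0,0,0,1,0,1,2,0,0,0,0,2,0,1,0,0]
Step 5: insert yu at [10, 18, 28] -> counters=[0,0,0,1,1,0,0,0,0,0,2,0,0,0,0,0,1,0,2,0,0,0,0,0,0,1,0,1,3,0,0,0,0,2,0,1,0,0]
Final counters=[0,0,0,1,1,0,0,0,0,0,2,0,0,0,0,0,1,0,2,0,0,0,0,0,0,1,0,1,3,0,0,0,0,2,0,1,0,0] -> 10 nonzero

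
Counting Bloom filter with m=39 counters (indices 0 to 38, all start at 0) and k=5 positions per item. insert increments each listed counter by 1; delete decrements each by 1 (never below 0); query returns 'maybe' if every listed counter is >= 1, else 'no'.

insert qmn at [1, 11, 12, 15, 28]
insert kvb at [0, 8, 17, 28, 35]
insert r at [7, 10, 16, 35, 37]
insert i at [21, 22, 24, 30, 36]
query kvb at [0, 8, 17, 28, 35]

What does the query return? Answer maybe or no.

Step 1: insert qmn at [1, 11, 12, 15, 28] -> counters=[0,1,0,0,0,0,0,0,0,0,0,1,1,0,0,1,0,0,0,0,0,0,0,0,0,0,0,0,1,0,0,0,0,0,0,0,0,0,0]
Step 2: insert kvb at [0, 8, 17, 28, 35] -> counters=[1,1,0,0,0,0,0,0,1,0,0,1,1,0,0,1,0,1,0,0,0,0,0,0,0,0,0,0,2,0,0,0,0,0,0,1,0,0,0]
Step 3: insert r at [7, 10, 16, 35, 37] -> counters=[1,1,0,0,0,0,0,1,1,0,1,1,1,0,0,1,1,1,0,0,0,0,0,0,0,0,0,0,2,0,0,0,0,0,0,2,0,1,0]
Step 4: insert i at [21, 22, 24, 30, 36] -> counters=[1,1,0,0,0,0,0,1,1,0,1,1,1,0,0,1,1,1,0,0,0,1,1,0,1,0,0,0,2,0,1,0,0,0,0,2,1,1,0]
Query kvb: check counters[0]=1 counters[8]=1 counters[17]=1 counters[28]=2 counters[35]=2 -> maybe

Answer: maybe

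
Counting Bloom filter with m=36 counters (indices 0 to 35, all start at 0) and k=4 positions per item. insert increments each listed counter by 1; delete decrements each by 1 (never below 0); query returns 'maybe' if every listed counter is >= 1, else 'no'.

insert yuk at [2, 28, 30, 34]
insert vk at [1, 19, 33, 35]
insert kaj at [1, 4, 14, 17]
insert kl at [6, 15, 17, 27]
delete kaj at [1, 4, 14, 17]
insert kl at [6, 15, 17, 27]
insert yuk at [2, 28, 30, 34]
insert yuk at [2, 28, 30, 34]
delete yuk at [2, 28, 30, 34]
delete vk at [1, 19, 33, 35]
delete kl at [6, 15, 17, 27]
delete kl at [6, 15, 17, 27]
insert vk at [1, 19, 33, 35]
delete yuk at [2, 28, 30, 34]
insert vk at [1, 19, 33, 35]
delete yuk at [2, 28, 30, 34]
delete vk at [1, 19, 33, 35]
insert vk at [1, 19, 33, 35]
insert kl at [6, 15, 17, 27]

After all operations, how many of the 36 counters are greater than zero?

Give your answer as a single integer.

Answer: 8

Derivation:
Step 1: insert yuk at [2, 28, 30, 34] -> counters=[0,0,1,0,0,0,0,0,0,0,0,0,0,0,0,0,0,0,0,0,0,0,0,0,0,0,0,0,1,0,1,0,0,0,1,0]
Step 2: insert vk at [1, 19, 33, 35] -> counters=[0,1,1,0,0,0,0,0,0,0,0,0,0,0,0,0,0,0,0,1,0,0,0,0,0,0,0,0,1,0,1,0,0,1,1,1]
Step 3: insert kaj at [1, 4, 14, 17] -> counters=[0,2,1,0,1,0,0,0,0,0,0,0,0,0,1,0,0,1,0,1,0,0,0,0,0,0,0,0,1,0,1,0,0,1,1,1]
Step 4: insert kl at [6, 15, 17, 27] -> counters=[0,2,1,0,1,0,1,0,0,0,0,0,0,0,1,1,0,2,0,1,0,0,0,0,0,0,0,1,1,0,1,0,0,1,1,1]
Step 5: delete kaj at [1, 4, 14, 17] -> counters=[0,1,1,0,0,0,1,0,0,0,0,0,0,0,0,1,0,1,0,1,0,0,0,0,0,0,0,1,1,0,1,0,0,1,1,1]
Step 6: insert kl at [6, 15, 17, 27] -> counters=[0,1,1,0,0,0,2,0,0,0,0,0,0,0,0,2,0,2,0,1,0,0,0,0,0,0,0,2,1,0,1,0,0,1,1,1]
Step 7: insert yuk at [2, 28, 30, 34] -> counters=[0,1,2,0,0,0,2,0,0,0,0,0,0,0,0,2,0,2,0,1,0,0,0,0,0,0,0,2,2,0,2,0,0,1,2,1]
Step 8: insert yuk at [2, 28, 30, 34] -> counters=[0,1,3,0,0,0,2,0,0,0,0,0,0,0,0,2,0,2,0,1,0,0,0,0,0,0,0,2,3,0,3,0,0,1,3,1]
Step 9: delete yuk at [2, 28, 30, 34] -> counters=[0,1,2,0,0,0,2,0,0,0,0,0,0,0,0,2,0,2,0,1,0,0,0,0,0,0,0,2,2,0,2,0,0,1,2,1]
Step 10: delete vk at [1, 19, 33, 35] -> counters=[0,0,2,0,0,0,2,0,0,0,0,0,0,0,0,2,0,2,0,0,0,0,0,0,0,0,0,2,2,0,2,0,0,0,2,0]
Step 11: delete kl at [6, 15, 17, 27] -> counters=[0,0,2,0,0,0,1,0,0,0,0,0,0,0,0,1,0,1,0,0,0,0,0,0,0,0,0,1,2,0,2,0,0,0,2,0]
Step 12: delete kl at [6, 15, 17, 27] -> counters=[0,0,2,0,0,0,0,0,0,0,0,0,0,0,0,0,0,0,0,0,0,0,0,0,0,0,0,0,2,0,2,0,0,0,2,0]
Step 13: insert vk at [1, 19, 33, 35] -> counters=[0,1,2,0,0,0,0,0,0,0,0,0,0,0,0,0,0,0,0,1,0,0,0,0,0,0,0,0,2,0,2,0,0,1,2,1]
Step 14: delete yuk at [2, 28, 30, 34] -> counters=[0,1,1,0,0,0,0,0,0,0,0,0,0,0,0,0,0,0,0,1,0,0,0,0,0,0,0,0,1,0,1,0,0,1,1,1]
Step 15: insert vk at [1, 19, 33, 35] -> counters=[0,2,1,0,0,0,0,0,0,0,0,0,0,0,0,0,0,0,0,2,0,0,0,0,0,0,0,0,1,0,1,0,0,2,1,2]
Step 16: delete yuk at [2, 28, 30, 34] -> counters=[0,2,0,0,0,0,0,0,0,0,0,0,0,0,0,0,0,0,0,2,0,0,0,0,0,0,0,0,0,0,0,0,0,2,0,2]
Step 17: delete vk at [1, 19, 33, 35] -> counters=[0,1,0,0,0,0,0,0,0,0,0,0,0,0,0,0,0,0,0,1,0,0,0,0,0,0,0,0,0,0,0,0,0,1,0,1]
Step 18: insert vk at [1, 19, 33, 35] -> counters=[0,2,0,0,0,0,0,0,0,0,0,0,0,0,0,0,0,0,0,2,0,0,0,0,0,0,0,0,0,0,0,0,0,2,0,2]
Step 19: insert kl at [6, 15, 17, 27] -> counters=[0,2,0,0,0,0,1,0,0,0,0,0,0,0,0,1,0,1,0,2,0,0,0,0,0,0,0,1,0,0,0,0,0,2,0,2]
Final counters=[0,2,0,0,0,0,1,0,0,0,0,0,0,0,0,1,0,1,0,2,0,0,0,0,0,0,0,1,0,0,0,0,0,2,0,2] -> 8 nonzero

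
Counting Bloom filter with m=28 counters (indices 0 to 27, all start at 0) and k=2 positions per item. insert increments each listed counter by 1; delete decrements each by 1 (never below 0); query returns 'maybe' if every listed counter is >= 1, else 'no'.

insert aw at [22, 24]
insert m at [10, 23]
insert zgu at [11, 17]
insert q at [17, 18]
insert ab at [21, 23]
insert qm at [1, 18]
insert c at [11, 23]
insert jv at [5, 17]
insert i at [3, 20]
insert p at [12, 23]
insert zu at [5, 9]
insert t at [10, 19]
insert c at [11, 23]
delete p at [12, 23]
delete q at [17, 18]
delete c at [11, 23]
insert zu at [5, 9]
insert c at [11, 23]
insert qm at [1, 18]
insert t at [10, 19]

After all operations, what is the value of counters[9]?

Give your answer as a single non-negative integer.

Answer: 2

Derivation:
Step 1: insert aw at [22, 24] -> counters=[0,0,0,0,0,0,0,0,0,0,0,0,0,0,0,0,0,0,0,0,0,0,1,0,1,0,0,0]
Step 2: insert m at [10, 23] -> counters=[0,0,0,0,0,0,0,0,0,0,1,0,0,0,0,0,0,0,0,0,0,0,1,1,1,0,0,0]
Step 3: insert zgu at [11, 17] -> counters=[0,0,0,0,0,0,0,0,0,0,1,1,0,0,0,0,0,1,0,0,0,0,1,1,1,0,0,0]
Step 4: insert q at [17, 18] -> counters=[0,0,0,0,0,0,0,0,0,0,1,1,0,0,0,0,0,2,1,0,0,0,1,1,1,0,0,0]
Step 5: insert ab at [21, 23] -> counters=[0,0,0,0,0,0,0,0,0,0,1,1,0,0,0,0,0,2,1,0,0,1,1,2,1,0,0,0]
Step 6: insert qm at [1, 18] -> counters=[0,1,0,0,0,0,0,0,0,0,1,1,0,0,0,0,0,2,2,0,0,1,1,2,1,0,0,0]
Step 7: insert c at [11, 23] -> counters=[0,1,0,0,0,0,0,0,0,0,1,2,0,0,0,0,0,2,2,0,0,1,1,3,1,0,0,0]
Step 8: insert jv at [5, 17] -> counters=[0,1,0,0,0,1,0,0,0,0,1,2,0,0,0,0,0,3,2,0,0,1,1,3,1,0,0,0]
Step 9: insert i at [3, 20] -> counters=[0,1,0,1,0,1,0,0,0,0,1,2,0,0,0,0,0,3,2,0,1,1,1,3,1,0,0,0]
Step 10: insert p at [12, 23] -> counters=[0,1,0,1,0,1,0,0,0,0,1,2,1,0,0,0,0,3,2,0,1,1,1,4,1,0,0,0]
Step 11: insert zu at [5, 9] -> counters=[0,1,0,1,0,2,0,0,0,1,1,2,1,0,0,0,0,3,2,0,1,1,1,4,1,0,0,0]
Step 12: insert t at [10, 19] -> counters=[0,1,0,1,0,2,0,0,0,1,2,2,1,0,0,0,0,3,2,1,1,1,1,4,1,0,0,0]
Step 13: insert c at [11, 23] -> counters=[0,1,0,1,0,2,0,0,0,1,2,3,1,0,0,0,0,3,2,1,1,1,1,5,1,0,0,0]
Step 14: delete p at [12, 23] -> counters=[0,1,0,1,0,2,0,0,0,1,2,3,0,0,0,0,0,3,2,1,1,1,1,4,1,0,0,0]
Step 15: delete q at [17, 18] -> counters=[0,1,0,1,0,2,0,0,0,1,2,3,0,0,0,0,0,2,1,1,1,1,1,4,1,0,0,0]
Step 16: delete c at [11, 23] -> counters=[0,1,0,1,0,2,0,0,0,1,2,2,0,0,0,0,0,2,1,1,1,1,1,3,1,0,0,0]
Step 17: insert zu at [5, 9] -> counters=[0,1,0,1,0,3,0,0,0,2,2,2,0,0,0,0,0,2,1,1,1,1,1,3,1,0,0,0]
Step 18: insert c at [11, 23] -> counters=[0,1,0,1,0,3,0,0,0,2,2,3,0,0,0,0,0,2,1,1,1,1,1,4,1,0,0,0]
Step 19: insert qm at [1, 18] -> counters=[0,2,0,1,0,3,0,0,0,2,2,3,0,0,0,0,0,2,2,1,1,1,1,4,1,0,0,0]
Step 20: insert t at [10, 19] -> counters=[0,2,0,1,0,3,0,0,0,2,3,3,0,0,0,0,0,2,2,2,1,1,1,4,1,0,0,0]
Final counters=[0,2,0,1,0,3,0,0,0,2,3,3,0,0,0,0,0,2,2,2,1,1,1,4,1,0,0,0] -> counters[9]=2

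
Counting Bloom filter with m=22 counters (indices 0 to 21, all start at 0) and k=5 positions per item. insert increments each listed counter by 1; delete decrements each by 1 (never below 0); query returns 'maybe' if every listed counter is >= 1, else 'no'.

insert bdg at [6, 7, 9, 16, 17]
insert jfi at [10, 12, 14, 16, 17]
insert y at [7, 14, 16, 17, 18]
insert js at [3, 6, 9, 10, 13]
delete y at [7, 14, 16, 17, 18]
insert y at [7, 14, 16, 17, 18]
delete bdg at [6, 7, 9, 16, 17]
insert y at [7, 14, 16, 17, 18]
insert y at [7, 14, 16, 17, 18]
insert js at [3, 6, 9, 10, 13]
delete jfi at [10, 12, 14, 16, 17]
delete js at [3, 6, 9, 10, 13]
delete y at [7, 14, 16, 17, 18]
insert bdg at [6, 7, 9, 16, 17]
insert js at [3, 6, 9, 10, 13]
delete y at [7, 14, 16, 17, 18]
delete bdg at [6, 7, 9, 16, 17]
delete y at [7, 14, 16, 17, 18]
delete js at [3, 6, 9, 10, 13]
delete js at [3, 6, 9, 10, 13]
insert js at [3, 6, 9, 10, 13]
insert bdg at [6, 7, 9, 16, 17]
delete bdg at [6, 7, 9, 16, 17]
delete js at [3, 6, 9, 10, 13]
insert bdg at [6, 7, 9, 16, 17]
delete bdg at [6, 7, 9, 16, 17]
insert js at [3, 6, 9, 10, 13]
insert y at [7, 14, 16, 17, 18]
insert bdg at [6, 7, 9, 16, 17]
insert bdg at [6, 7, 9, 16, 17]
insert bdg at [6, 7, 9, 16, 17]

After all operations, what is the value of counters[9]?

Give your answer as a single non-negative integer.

Answer: 4

Derivation:
Step 1: insert bdg at [6, 7, 9, 16, 17] -> counters=[0,0,0,0,0,0,1,1,0,1,0,0,0,0,0,0,1,1,0,0,0,0]
Step 2: insert jfi at [10, 12, 14, 16, 17] -> counters=[0,0,0,0,0,0,1,1,0,1,1,0,1,0,1,0,2,2,0,0,0,0]
Step 3: insert y at [7, 14, 16, 17, 18] -> counters=[0,0,0,0,0,0,1,2,0,1,1,0,1,0,2,0,3,3,1,0,0,0]
Step 4: insert js at [3, 6, 9, 10, 13] -> counters=[0,0,0,1,0,0,2,2,0,2,2,0,1,1,2,0,3,3,1,0,0,0]
Step 5: delete y at [7, 14, 16, 17, 18] -> counters=[0,0,0,1,0,0,2,1,0,2,2,0,1,1,1,0,2,2,0,0,0,0]
Step 6: insert y at [7, 14, 16, 17, 18] -> counters=[0,0,0,1,0,0,2,2,0,2,2,0,1,1,2,0,3,3,1,0,0,0]
Step 7: delete bdg at [6, 7, 9, 16, 17] -> counters=[0,0,0,1,0,0,1,1,0,1,2,0,1,1,2,0,2,2,1,0,0,0]
Step 8: insert y at [7, 14, 16, 17, 18] -> counters=[0,0,0,1,0,0,1,2,0,1,2,0,1,1,3,0,3,3,2,0,0,0]
Step 9: insert y at [7, 14, 16, 17, 18] -> counters=[0,0,0,1,0,0,1,3,0,1,2,0,1,1,4,0,4,4,3,0,0,0]
Step 10: insert js at [3, 6, 9, 10, 13] -> counters=[0,0,0,2,0,0,2,3,0,2,3,0,1,2,4,0,4,4,3,0,0,0]
Step 11: delete jfi at [10, 12, 14, 16, 17] -> counters=[0,0,0,2,0,0,2,3,0,2,2,0,0,2,3,0,3,3,3,0,0,0]
Step 12: delete js at [3, 6, 9, 10, 13] -> counters=[0,0,0,1,0,0,1,3,0,1,1,0,0,1,3,0,3,3,3,0,0,0]
Step 13: delete y at [7, 14, 16, 17, 18] -> counters=[0,0,0,1,0,0,1,2,0,1,1,0,0,1,2,0,2,2,2,0,0,0]
Step 14: insert bdg at [6, 7, 9, 16, 17] -> counters=[0,0,0,1,0,0,2,3,0,2,1,0,0,1,2,0,3,3,2,0,0,0]
Step 15: insert js at [3, 6, 9, 10, 13] -> counters=[0,0,0,2,0,0,3,3,0,3,2,0,0,2,2,0,3,3,2,0,0,0]
Step 16: delete y at [7, 14, 16, 17, 18] -> counters=[0,0,0,2,0,0,3,2,0,3,2,0,0,2,1,0,2,2,1,0,0,0]
Step 17: delete bdg at [6, 7, 9, 16, 17] -> counters=[0,0,0,2,0,0,2,1,0,2,2,0,0,2,1,0,1,1,1,0,0,0]
Step 18: delete y at [7, 14, 16, 17, 18] -> counters=[0,0,0,2,0,0,2,0,0,2,2,0,0,2,0,0,0,0,0,0,0,0]
Step 19: delete js at [3, 6, 9, 10, 13] -> counters=[0,0,0,1,0,0,1,0,0,1,1,0,0,1,0,0,0,0,0,0,0,0]
Step 20: delete js at [3, 6, 9, 10, 13] -> counters=[0,0,0,0,0,0,0,0,0,0,0,0,0,0,0,0,0,0,0,0,0,0]
Step 21: insert js at [3, 6, 9, 10, 13] -> counters=[0,0,0,1,0,0,1,0,0,1,1,0,0,1,0,0,0,0,0,0,0,0]
Step 22: insert bdg at [6, 7, 9, 16, 17] -> counters=[0,0,0,1,0,0,2,1,0,2,1,0,0,1,0,0,1,1,0,0,0,0]
Step 23: delete bdg at [6, 7, 9, 16, 17] -> counters=[0,0,0,1,0,0,1,0,0,1,1,0,0,1,0,0,0,0,0,0,0,0]
Step 24: delete js at [3, 6, 9, 10, 13] -> counters=[0,0,0,0,0,0,0,0,0,0,0,0,0,0,0,0,0,0,0,0,0,0]
Step 25: insert bdg at [6, 7, 9, 16, 17] -> counters=[0,0,0,0,0,0,1,1,0,1,0,0,0,0,0,0,1,1,0,0,0,0]
Step 26: delete bdg at [6, 7, 9, 16, 17] -> counters=[0,0,0,0,0,0,0,0,0,0,0,0,0,0,0,0,0,0,0,0,0,0]
Step 27: insert js at [3, 6, 9, 10, 13] -> counters=[0,0,0,1,0,0,1,0,0,1,1,0,0,1,0,0,0,0,0,0,0,0]
Step 28: insert y at [7, 14, 16, 17, 18] -> counters=[0,0,0,1,0,0,1,1,0,1,1,0,0,1,1,0,1,1,1,0,0,0]
Step 29: insert bdg at [6, 7, 9, 16, 17] -> counters=[0,0,0,1,0,0,2,2,0,2,1,0,0,1,1,0,2,2,1,0,0,0]
Step 30: insert bdg at [6, 7, 9, 16, 17] -> counters=[0,0,0,1,0,0,3,3,0,3,1,0,0,1,1,0,3,3,1,0,0,0]
Step 31: insert bdg at [6, 7, 9, 16, 17] -> counters=[0,0,0,1,0,0,4,4,0,4,1,0,0,1,1,0,4,4,1,0,0,0]
Final counters=[0,0,0,1,0,0,4,4,0,4,1,0,0,1,1,0,4,4,1,0,0,0] -> counters[9]=4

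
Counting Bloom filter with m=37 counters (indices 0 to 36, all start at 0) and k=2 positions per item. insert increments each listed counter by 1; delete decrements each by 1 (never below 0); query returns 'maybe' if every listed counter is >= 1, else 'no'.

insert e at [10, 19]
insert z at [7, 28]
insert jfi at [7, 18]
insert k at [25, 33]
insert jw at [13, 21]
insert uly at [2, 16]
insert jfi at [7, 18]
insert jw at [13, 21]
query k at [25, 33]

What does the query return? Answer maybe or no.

Answer: maybe

Derivation:
Step 1: insert e at [10, 19] -> counters=[0,0,0,0,0,0,0,0,0,0,1,0,0,0,0,0,0,0,0,1,0,0,0,0,0,0,0,0,0,0,0,0,0,0,0,0,0]
Step 2: insert z at [7, 28] -> counters=[0,0,0,0,0,0,0,1,0,0,1,0,0,0,0,0,0,0,0,1,0,0,0,0,0,0,0,0,1,0,0,0,0,0,0,0,0]
Step 3: insert jfi at [7, 18] -> counters=[0,0,0,0,0,0,0,2,0,0,1,0,0,0,0,0,0,0,1,1,0,0,0,0,0,0,0,0,1,0,0,0,0,0,0,0,0]
Step 4: insert k at [25, 33] -> counters=[0,0,0,0,0,0,0,2,0,0,1,0,0,0,0,0,0,0,1,1,0,0,0,0,0,1,0,0,1,0,0,0,0,1,0,0,0]
Step 5: insert jw at [13, 21] -> counters=[0,0,0,0,0,0,0,2,0,0,1,0,0,1,0,0,0,0,1,1,0,1,0,0,0,1,0,0,1,0,0,0,0,1,0,0,0]
Step 6: insert uly at [2, 16] -> counters=[0,0,1,0,0,0,0,2,0,0,1,0,0,1,0,0,1,0,1,1,0,1,0,0,0,1,0,0,1,0,0,0,0,1,0,0,0]
Step 7: insert jfi at [7, 18] -> counters=[0,0,1,0,0,0,0,3,0,0,1,0,0,1,0,0,1,0,2,1,0,1,0,0,0,1,0,0,1,0,0,0,0,1,0,0,0]
Step 8: insert jw at [13, 21] -> counters=[0,0,1,0,0,0,0,3,0,0,1,0,0,2,0,0,1,0,2,1,0,2,0,0,0,1,0,0,1,0,0,0,0,1,0,0,0]
Query k: check counters[25]=1 counters[33]=1 -> maybe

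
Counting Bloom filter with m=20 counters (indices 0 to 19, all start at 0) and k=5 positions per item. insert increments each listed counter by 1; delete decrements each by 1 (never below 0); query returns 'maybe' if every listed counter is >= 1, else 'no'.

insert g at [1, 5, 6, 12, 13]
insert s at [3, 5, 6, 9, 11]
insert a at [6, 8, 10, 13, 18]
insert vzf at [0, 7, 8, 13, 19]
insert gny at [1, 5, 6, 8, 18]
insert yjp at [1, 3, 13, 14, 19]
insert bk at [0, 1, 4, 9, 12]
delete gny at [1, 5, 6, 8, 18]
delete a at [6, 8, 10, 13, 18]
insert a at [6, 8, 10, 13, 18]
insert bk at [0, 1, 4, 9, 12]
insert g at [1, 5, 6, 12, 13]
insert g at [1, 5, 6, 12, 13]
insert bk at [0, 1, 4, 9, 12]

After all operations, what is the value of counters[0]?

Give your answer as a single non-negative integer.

Step 1: insert g at [1, 5, 6, 12, 13] -> counters=[0,1,0,0,0,1,1,0,0,0,0,0,1,1,0,0,0,0,0,0]
Step 2: insert s at [3, 5, 6, 9, 11] -> counters=[0,1,0,1,0,2,2,0,0,1,0,1,1,1,0,0,0,0,0,0]
Step 3: insert a at [6, 8, 10, 13, 18] -> counters=[0,1,0,1,0,2,3,0,1,1,1,1,1,2,0,0,0,0,1,0]
Step 4: insert vzf at [0, 7, 8, 13, 19] -> counters=[1,1,0,1,0,2,3,1,2,1,1,1,1,3,0,0,0,0,1,1]
Step 5: insert gny at [1, 5, 6, 8, 18] -> counters=[1,2,0,1,0,3,4,1,3,1,1,1,1,3,0,0,0,0,2,1]
Step 6: insert yjp at [1, 3, 13, 14, 19] -> counters=[1,3,0,2,0,3,4,1,3,1,1,1,1,4,1,0,0,0,2,2]
Step 7: insert bk at [0, 1, 4, 9, 12] -> counters=[2,4,0,2,1,3,4,1,3,2,1,1,2,4,1,0,0,0,2,2]
Step 8: delete gny at [1, 5, 6, 8, 18] -> counters=[2,3,0,2,1,2,3,1,2,2,1,1,2,4,1,0,0,0,1,2]
Step 9: delete a at [6, 8, 10, 13, 18] -> counters=[2,3,0,2,1,2,2,1,1,2,0,1,2,3,1,0,0,0,0,2]
Step 10: insert a at [6, 8, 10, 13, 18] -> counters=[2,3,0,2,1,2,3,1,2,2,1,1,2,4,1,0,0,0,1,2]
Step 11: insert bk at [0, 1, 4, 9, 12] -> counters=[3,4,0,2,2,2,3,1,2,3,1,1,3,4,1,0,0,0,1,2]
Step 12: insert g at [1, 5, 6, 12, 13] -> counters=[3,5,0,2,2,3,4,1,2,3,1,1,4,5,1,0,0,0,1,2]
Step 13: insert g at [1, 5, 6, 12, 13] -> counters=[3,6,0,2,2,4,5,1,2,3,1,1,5,6,1,0,0,0,1,2]
Step 14: insert bk at [0, 1, 4, 9, 12] -> counters=[4,7,0,2,3,4,5,1,2,4,1,1,6,6,1,0,0,0,1,2]
Final counters=[4,7,0,2,3,4,5,1,2,4,1,1,6,6,1,0,0,0,1,2] -> counters[0]=4

Answer: 4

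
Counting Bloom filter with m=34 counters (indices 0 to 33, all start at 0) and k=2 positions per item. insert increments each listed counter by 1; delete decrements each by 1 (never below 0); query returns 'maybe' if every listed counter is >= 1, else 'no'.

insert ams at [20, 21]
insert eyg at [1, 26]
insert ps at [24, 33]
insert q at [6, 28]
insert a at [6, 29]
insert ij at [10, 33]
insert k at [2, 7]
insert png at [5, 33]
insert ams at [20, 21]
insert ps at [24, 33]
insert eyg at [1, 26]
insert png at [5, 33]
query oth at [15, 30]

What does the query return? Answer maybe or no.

Answer: no

Derivation:
Step 1: insert ams at [20, 21] -> counters=[0,0,0,0,0,0,0,0,0,0,0,0,0,0,0,0,0,0,0,0,1,1,0,0,0,0,0,0,0,0,0,0,0,0]
Step 2: insert eyg at [1, 26] -> counters=[0,1,0,0,0,0,0,0,0,0,0,0,0,0,0,0,0,0,0,0,1,1,0,0,0,0,1,0,0,0,0,0,0,0]
Step 3: insert ps at [24, 33] -> counters=[0,1,0,0,0,0,0,0,0,0,0,0,0,0,0,0,0,0,0,0,1,1,0,0,1,0,1,0,0,0,0,0,0,1]
Step 4: insert q at [6, 28] -> counters=[0,1,0,0,0,0,1,0,0,0,0,0,0,0,0,0,0,0,0,0,1,1,0,0,1,0,1,0,1,0,0,0,0,1]
Step 5: insert a at [6, 29] -> counters=[0,1,0,0,0,0,2,0,0,0,0,0,0,0,0,0,0,0,0,0,1,1,0,0,1,0,1,0,1,1,0,0,0,1]
Step 6: insert ij at [10, 33] -> counters=[0,1,0,0,0,0,2,0,0,0,1,0,0,0,0,0,0,0,0,0,1,1,0,0,1,0,1,0,1,1,0,0,0,2]
Step 7: insert k at [2, 7] -> counters=[0,1,1,0,0,0,2,1,0,0,1,0,0,0,0,0,0,0,0,0,1,1,0,0,1,0,1,0,1,1,0,0,0,2]
Step 8: insert png at [5, 33] -> counters=[0,1,1,0,0,1,2,1,0,0,1,0,0,0,0,0,0,0,0,0,1,1,0,0,1,0,1,0,1,1,0,0,0,3]
Step 9: insert ams at [20, 21] -> counters=[0,1,1,0,0,1,2,1,0,0,1,0,0,0,0,0,0,0,0,0,2,2,0,0,1,0,1,0,1,1,0,0,0,3]
Step 10: insert ps at [24, 33] -> counters=[0,1,1,0,0,1,2,1,0,0,1,0,0,0,0,0,0,0,0,0,2,2,0,0,2,0,1,0,1,1,0,0,0,4]
Step 11: insert eyg at [1, 26] -> counters=[0,2,1,0,0,1,2,1,0,0,1,0,0,0,0,0,0,0,0,0,2,2,0,0,2,0,2,0,1,1,0,0,0,4]
Step 12: insert png at [5, 33] -> counters=[0,2,1,0,0,2,2,1,0,0,1,0,0,0,0,0,0,0,0,0,2,2,0,0,2,0,2,0,1,1,0,0,0,5]
Query oth: check counters[15]=0 counters[30]=0 -> no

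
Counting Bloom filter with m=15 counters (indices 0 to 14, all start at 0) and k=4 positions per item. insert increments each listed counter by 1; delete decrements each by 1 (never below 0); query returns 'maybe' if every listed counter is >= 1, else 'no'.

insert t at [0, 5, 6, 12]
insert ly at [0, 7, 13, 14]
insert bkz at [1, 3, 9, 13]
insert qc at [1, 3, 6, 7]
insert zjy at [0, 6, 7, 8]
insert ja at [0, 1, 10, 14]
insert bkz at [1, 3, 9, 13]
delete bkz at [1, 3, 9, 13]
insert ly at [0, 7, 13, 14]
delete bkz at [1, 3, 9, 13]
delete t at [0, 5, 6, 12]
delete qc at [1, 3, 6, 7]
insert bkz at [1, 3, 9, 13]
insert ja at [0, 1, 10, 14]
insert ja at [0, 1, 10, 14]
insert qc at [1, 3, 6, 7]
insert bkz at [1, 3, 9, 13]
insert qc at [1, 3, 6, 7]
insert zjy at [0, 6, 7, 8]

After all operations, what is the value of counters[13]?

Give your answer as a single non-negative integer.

Answer: 4

Derivation:
Step 1: insert t at [0, 5, 6, 12] -> counters=[1,0,0,0,0,1,1,0,0,0,0,0,1,0,0]
Step 2: insert ly at [0, 7, 13, 14] -> counters=[2,0,0,0,0,1,1,1,0,0,0,0,1,1,1]
Step 3: insert bkz at [1, 3, 9, 13] -> counters=[2,1,0,1,0,1,1,1,0,1,0,0,1,2,1]
Step 4: insert qc at [1, 3, 6, 7] -> counters=[2,2,0,2,0,1,2,2,0,1,0,0,1,2,1]
Step 5: insert zjy at [0, 6, 7, 8] -> counters=[3,2,0,2,0,1,3,3,1,1,0,0,1,2,1]
Step 6: insert ja at [0, 1, 10, 14] -> counters=[4,3,0,2,0,1,3,3,1,1,1,0,1,2,2]
Step 7: insert bkz at [1, 3, 9, 13] -> counters=[4,4,0,3,0,1,3,3,1,2,1,0,1,3,2]
Step 8: delete bkz at [1, 3, 9, 13] -> counters=[4,3,0,2,0,1,3,3,1,1,1,0,1,2,2]
Step 9: insert ly at [0, 7, 13, 14] -> counters=[5,3,0,2,0,1,3,4,1,1,1,0,1,3,3]
Step 10: delete bkz at [1, 3, 9, 13] -> counters=[5,2,0,1,0,1,3,4,1,0,1,0,1,2,3]
Step 11: delete t at [0, 5, 6, 12] -> counters=[4,2,0,1,0,0,2,4,1,0,1,0,0,2,3]
Step 12: delete qc at [1, 3, 6, 7] -> counters=[4,1,0,0,0,0,1,3,1,0,1,0,0,2,3]
Step 13: insert bkz at [1, 3, 9, 13] -> counters=[4,2,0,1,0,0,1,3,1,1,1,0,0,3,3]
Step 14: insert ja at [0, 1, 10, 14] -> counters=[5,3,0,1,0,0,1,3,1,1,2,0,0,3,4]
Step 15: insert ja at [0, 1, 10, 14] -> counters=[6,4,0,1,0,0,1,3,1,1,3,0,0,3,5]
Step 16: insert qc at [1, 3, 6, 7] -> counters=[6,5,0,2,0,0,2,4,1,1,3,0,0,3,5]
Step 17: insert bkz at [1, 3, 9, 13] -> counters=[6,6,0,3,0,0,2,4,1,2,3,0,0,4,5]
Step 18: insert qc at [1, 3, 6, 7] -> counters=[6,7,0,4,0,0,3,5,1,2,3,0,0,4,5]
Step 19: insert zjy at [0, 6, 7, 8] -> counters=[7,7,0,4,0,0,4,6,2,2,3,0,0,4,5]
Final counters=[7,7,0,4,0,0,4,6,2,2,3,0,0,4,5] -> counters[13]=4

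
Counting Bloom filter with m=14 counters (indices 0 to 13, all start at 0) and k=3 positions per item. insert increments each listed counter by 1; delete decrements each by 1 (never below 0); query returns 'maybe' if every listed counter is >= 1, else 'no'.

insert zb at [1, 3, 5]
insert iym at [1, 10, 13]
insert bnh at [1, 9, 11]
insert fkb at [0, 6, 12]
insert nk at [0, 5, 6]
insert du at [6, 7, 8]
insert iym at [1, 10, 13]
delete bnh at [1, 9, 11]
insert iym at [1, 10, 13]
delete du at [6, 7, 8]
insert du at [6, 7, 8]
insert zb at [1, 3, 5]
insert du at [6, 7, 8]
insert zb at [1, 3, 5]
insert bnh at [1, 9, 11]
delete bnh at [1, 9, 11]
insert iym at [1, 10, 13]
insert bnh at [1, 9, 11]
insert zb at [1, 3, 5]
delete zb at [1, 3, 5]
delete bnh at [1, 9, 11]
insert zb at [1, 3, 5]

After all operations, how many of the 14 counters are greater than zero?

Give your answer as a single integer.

Answer: 10

Derivation:
Step 1: insert zb at [1, 3, 5] -> counters=[0,1,0,1,0,1,0,0,0,0,0,0,0,0]
Step 2: insert iym at [1, 10, 13] -> counters=[0,2,0,1,0,1,0,0,0,0,1,0,0,1]
Step 3: insert bnh at [1, 9, 11] -> counters=[0,3,0,1,0,1,0,0,0,1,1,1,0,1]
Step 4: insert fkb at [0, 6, 12] -> counters=[1,3,0,1,0,1,1,0,0,1,1,1,1,1]
Step 5: insert nk at [0, 5, 6] -> counters=[2,3,0,1,0,2,2,0,0,1,1,1,1,1]
Step 6: insert du at [6, 7, 8] -> counters=[2,3,0,1,0,2,3,1,1,1,1,1,1,1]
Step 7: insert iym at [1, 10, 13] -> counters=[2,4,0,1,0,2,3,1,1,1,2,1,1,2]
Step 8: delete bnh at [1, 9, 11] -> counters=[2,3,0,1,0,2,3,1,1,0,2,0,1,2]
Step 9: insert iym at [1, 10, 13] -> counters=[2,4,0,1,0,2,3,1,1,0,3,0,1,3]
Step 10: delete du at [6, 7, 8] -> counters=[2,4,0,1,0,2,2,0,0,0,3,0,1,3]
Step 11: insert du at [6, 7, 8] -> counters=[2,4,0,1,0,2,3,1,1,0,3,0,1,3]
Step 12: insert zb at [1, 3, 5] -> counters=[2,5,0,2,0,3,3,1,1,0,3,0,1,3]
Step 13: insert du at [6, 7, 8] -> counters=[2,5,0,2,0,3,4,2,2,0,3,0,1,3]
Step 14: insert zb at [1, 3, 5] -> counters=[2,6,0,3,0,4,4,2,2,0,3,0,1,3]
Step 15: insert bnh at [1, 9, 11] -> counters=[2,7,0,3,0,4,4,2,2,1,3,1,1,3]
Step 16: delete bnh at [1, 9, 11] -> counters=[2,6,0,3,0,4,4,2,2,0,3,0,1,3]
Step 17: insert iym at [1, 10, 13] -> counters=[2,7,0,3,0,4,4,2,2,0,4,0,1,4]
Step 18: insert bnh at [1, 9, 11] -> counters=[2,8,0,3,0,4,4,2,2,1,4,1,1,4]
Step 19: insert zb at [1, 3, 5] -> counters=[2,9,0,4,0,5,4,2,2,1,4,1,1,4]
Step 20: delete zb at [1, 3, 5] -> counters=[2,8,0,3,0,4,4,2,2,1,4,1,1,4]
Step 21: delete bnh at [1, 9, 11] -> counters=[2,7,0,3,0,4,4,2,2,0,4,0,1,4]
Step 22: insert zb at [1, 3, 5] -> counters=[2,8,0,4,0,5,4,2,2,0,4,0,1,4]
Final counters=[2,8,0,4,0,5,4,2,2,0,4,0,1,4] -> 10 nonzero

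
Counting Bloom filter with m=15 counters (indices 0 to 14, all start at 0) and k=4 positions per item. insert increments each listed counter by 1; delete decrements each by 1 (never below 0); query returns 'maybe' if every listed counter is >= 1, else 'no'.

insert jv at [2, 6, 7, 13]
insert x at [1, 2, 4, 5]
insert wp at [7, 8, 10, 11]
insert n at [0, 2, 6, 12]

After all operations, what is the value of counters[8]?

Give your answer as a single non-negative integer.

Answer: 1

Derivation:
Step 1: insert jv at [2, 6, 7, 13] -> counters=[0,0,1,0,0,0,1,1,0,0,0,0,0,1,0]
Step 2: insert x at [1, 2, 4, 5] -> counters=[0,1,2,0,1,1,1,1,0,0,0,0,0,1,0]
Step 3: insert wp at [7, 8, 10, 11] -> counters=[0,1,2,0,1,1,1,2,1,0,1,1,0,1,0]
Step 4: insert n at [0, 2, 6, 12] -> counters=[1,1,3,0,1,1,2,2,1,0,1,1,1,1,0]
Final counters=[1,1,3,0,1,1,2,2,1,0,1,1,1,1,0] -> counters[8]=1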